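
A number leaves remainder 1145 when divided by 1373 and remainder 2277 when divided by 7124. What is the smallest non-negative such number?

Write x = 1145 + 1373·k. Then 1373·k ≡ 2277 − 1145 ≡ 1132 (mod 7124).
Need 1373⁻¹ mod 7124. Extended Euclid on (7124, 1373):
7124 = 5*1373 + 259
1373 = 5*259 + 78
259 = 3*78 + 25
78 = 3*25 + 3
25 = 8*3 + 1
3 = 3*1 + 0
Back-substitute:
1 = 25 − 8·3
1 = −8·78 + 25·25
1 = 25·259 − 83·78
1 = −83·1373 + 440·259
1 = 440·7124 − 2283·1373
1373⁻¹ ≡ 4841 (mod 7124), so k ≡ 4841·1132 ≡ 1656 (mod 7124).
x = 1145 + 1373·1656 = 2274833.

2274833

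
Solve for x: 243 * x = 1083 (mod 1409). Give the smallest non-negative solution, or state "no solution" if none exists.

First find gcd(243, 1409):
1409 = 5*243 + 194
243 = 1*194 + 49
194 = 3*49 + 47
49 = 1*47 + 2
47 = 23*2 + 1
2 = 2*1 + 0
gcd = 1, so a unique solution mod 1409 exists.
Back-substitute for the Bézout coefficients:
1 = 47 − 23·2
1 = −23·49 + 24·47
1 = 24·194 − 95·49
1 = −95·243 + 119·194
1 = 119·1409 − 690·243
So 243·(-690) ≡ 1 (mod 1409), giving 243⁻¹ ≡ 719.
x ≡ 243⁻¹·1083 ≡ 719·1083 ≡ 909 (mod 1409).

909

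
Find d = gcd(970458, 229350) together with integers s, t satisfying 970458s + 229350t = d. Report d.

Apply Euclid's algorithm to 970458 and 229350:
970458 = 4*229350 + 53058
229350 = 4*53058 + 17118
53058 = 3*17118 + 1704
17118 = 10*1704 + 78
1704 = 21*78 + 66
78 = 1*66 + 12
66 = 5*12 + 6
12 = 2*6 + 0
gcd(970458, 229350) = 6.
Express as a combination:
6 = 66 − 5·12
6 = −5·78 + 6·66
6 = 6·1704 − 131·78
6 = −131·17118 + 1316·1704
6 = 1316·53058 − 4079·17118
6 = −4079·229350 + 17632·53058
6 = 17632·970458 − 74607·229350
So 6 = (17632)·970458 + (-74607)·229350.

6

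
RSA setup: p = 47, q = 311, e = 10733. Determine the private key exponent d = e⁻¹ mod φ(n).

φ(n) = (p−1)(q−1) = 46·310 = 14260.
Need d with 10733·d ≡ 1 (mod 14260). Apply the extended Euclidean algorithm:
14260 = 1·10733 + 3527
10733 = 3·3527 + 152
3527 = 23·152 + 31
152 = 4·31 + 28
31 = 1·28 + 3
28 = 9·3 + 1
3 = 3·1 + 0
Back-substitute:
1 = 28 − 9·3
1 = −9·31 + 10·28
1 = 10·152 − 49·31
1 = −49·3527 + 1137·152
1 = 1137·10733 − 3460·3527
1 = −3460·14260 + 4597·10733
So 10733·4597 ≡ 1 (mod 14260), hence d = 4597.

4597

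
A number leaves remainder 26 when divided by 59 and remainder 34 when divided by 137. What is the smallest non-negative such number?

1678

Write x = 26 + 59·k. Then 59·k ≡ 34 − 26 ≡ 8 (mod 137).
Need 59⁻¹ mod 137. Extended Euclid on (137, 59):
137 = 2×59 + 19
59 = 3×19 + 2
19 = 9×2 + 1
2 = 2×1 + 0
Back-substitute:
1 = 19 − 9·2
1 = −9·59 + 28·19
1 = 28·137 − 65·59
59⁻¹ ≡ 72 (mod 137), so k ≡ 72·8 ≡ 28 (mod 137).
x = 26 + 59·28 = 1678.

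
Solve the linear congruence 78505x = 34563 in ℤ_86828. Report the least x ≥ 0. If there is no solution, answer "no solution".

gcd(78505, 86828):
86828 = 1·78505 + 8323
78505 = 9·8323 + 3598
8323 = 2·3598 + 1127
3598 = 3·1127 + 217
1127 = 5·217 + 42
217 = 5·42 + 7
42 = 6·7 + 0
gcd = 7, but 7 ∤ 34563, so the congruence has no solution.

no solution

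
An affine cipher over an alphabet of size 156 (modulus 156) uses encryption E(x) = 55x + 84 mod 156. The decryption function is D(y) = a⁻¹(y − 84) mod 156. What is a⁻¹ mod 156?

139

Apply the Euclidean algorithm to 156 and 55:
156 = 2×55 + 46
55 = 1×46 + 9
46 = 5×9 + 1
9 = 9×1 + 0
Since gcd(55, 156) = 1, back-substitute to write 1 as a combination:
1 = 46 − 5·9
1 = −5·55 + 6·46
1 = 6·156 − 17·55
So 55·(-17) ≡ 1 (mod 156), and -17 ≡ 139 (mod 156).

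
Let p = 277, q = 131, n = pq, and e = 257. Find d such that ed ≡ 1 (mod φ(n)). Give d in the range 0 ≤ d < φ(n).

2513

φ(n) = (p−1)(q−1) = 276·130 = 35880.
Need d with 257·d ≡ 1 (mod 35880). Apply the extended Euclidean algorithm:
35880 = 139*257 + 157
257 = 1*157 + 100
157 = 1*100 + 57
100 = 1*57 + 43
57 = 1*43 + 14
43 = 3*14 + 1
14 = 14*1 + 0
Back-substitute:
1 = 43 − 3·14
1 = −3·57 + 4·43
1 = 4·100 − 7·57
1 = −7·157 + 11·100
1 = 11·257 − 18·157
1 = −18·35880 + 2513·257
So 257·2513 ≡ 1 (mod 35880), hence d = 2513.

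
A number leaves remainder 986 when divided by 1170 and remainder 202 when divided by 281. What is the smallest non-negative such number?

Write x = 986 + 1170·k. Then 1170·k ≡ 202 − 986 ≡ 59 (mod 281).
Need 1170⁻¹ mod 281. Extended Euclid on (281, 46):
281 = 6·46 + 5
46 = 9·5 + 1
5 = 5·1 + 0
Back-substitute:
1 = 46 − 9·5
1 = −9·281 + 55·46
1170⁻¹ ≡ 55 (mod 281), so k ≡ 55·59 ≡ 154 (mod 281).
x = 986 + 1170·154 = 181166.

181166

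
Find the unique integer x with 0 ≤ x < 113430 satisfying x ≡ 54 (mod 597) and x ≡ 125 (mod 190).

Write x = 54 + 597·k. Then 597·k ≡ 125 − 54 ≡ 71 (mod 190).
Need 597⁻¹ mod 190. Extended Euclid on (190, 27):
190 = 7·27 + 1
27 = 27·1 + 0
Back-substitute:
1 = 190 − 7·27
597⁻¹ ≡ 183 (mod 190), so k ≡ 183·71 ≡ 73 (mod 190).
x = 54 + 597·73 = 43635.

43635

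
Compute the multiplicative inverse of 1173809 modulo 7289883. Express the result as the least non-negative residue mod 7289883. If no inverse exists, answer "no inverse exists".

5100755

Run Euclid on (7289883, 1173809):
7289883 = 6·1173809 + 247029
1173809 = 4·247029 + 185693
247029 = 1·185693 + 61336
185693 = 3·61336 + 1685
61336 = 36·1685 + 676
1685 = 2·676 + 333
676 = 2·333 + 10
333 = 33·10 + 3
10 = 3·3 + 1
3 = 3·1 + 0
gcd = 1, so the inverse exists. Back-substitute:
1 = 10 − 3·3
1 = −3·333 + 100·10
1 = 100·676 − 203·333
1 = −203·1685 + 506·676
1 = 506·61336 − 18419·1685
1 = −18419·185693 + 55763·61336
1 = 55763·247029 − 74182·185693
1 = −74182·1173809 + 352491·247029
1 = 352491·7289883 − 2189128·1173809
So 1173809·(-2189128) ≡ 1 (mod 7289883), and -2189128 ≡ 5100755 (mod 7289883).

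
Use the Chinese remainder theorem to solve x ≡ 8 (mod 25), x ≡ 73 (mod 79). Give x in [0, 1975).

1258

Write x = 8 + 25·k. Then 25·k ≡ 73 − 8 ≡ 65 (mod 79).
Need 25⁻¹ mod 79. Extended Euclid on (79, 25):
79 = 3·25 + 4
25 = 6·4 + 1
4 = 4·1 + 0
Back-substitute:
1 = 25 − 6·4
1 = −6·79 + 19·25
25⁻¹ ≡ 19 (mod 79), so k ≡ 19·65 ≡ 50 (mod 79).
x = 8 + 25·50 = 1258.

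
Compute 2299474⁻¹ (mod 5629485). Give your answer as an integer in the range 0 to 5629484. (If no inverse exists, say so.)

Extended Euclidean algorithm:
5629485 = 2×2299474 + 1030537
2299474 = 2×1030537 + 238400
1030537 = 4×238400 + 76937
238400 = 3×76937 + 7589
76937 = 10×7589 + 1047
7589 = 7×1047 + 260
1047 = 4×260 + 7
260 = 37×7 + 1
7 = 7×1 + 0
Since gcd(2299474, 5629485) = 1, back-substitute to write 1 as a combination:
1 = 260 − 37·7
1 = −37·1047 + 149·260
1 = 149·7589 − 1080·1047
1 = −1080·76937 + 10949·7589
1 = 10949·238400 − 33927·76937
1 = −33927·1030537 + 146657·238400
1 = 146657·2299474 − 327241·1030537
1 = −327241·5629485 + 801139·2299474
So 2299474·801139 ≡ 1 (mod 5629485).

801139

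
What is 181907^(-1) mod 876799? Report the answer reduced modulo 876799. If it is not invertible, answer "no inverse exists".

Compute gcd(181907, 876799):
876799 = 4*181907 + 149171
181907 = 1*149171 + 32736
149171 = 4*32736 + 18227
32736 = 1*18227 + 14509
18227 = 1*14509 + 3718
14509 = 3*3718 + 3355
3718 = 1*3355 + 363
3355 = 9*363 + 88
363 = 4*88 + 11
88 = 8*11 + 0
The gcd is 11, not 1, hence no inverse exists.

no inverse exists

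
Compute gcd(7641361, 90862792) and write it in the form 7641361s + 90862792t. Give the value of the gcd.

1

Euclidean algorithm:
90862792 = 11·7641361 + 6807821
7641361 = 1·6807821 + 833540
6807821 = 8·833540 + 139501
833540 = 5·139501 + 136035
139501 = 1·136035 + 3466
136035 = 39·3466 + 861
3466 = 4·861 + 22
861 = 39·22 + 3
22 = 7·3 + 1
3 = 3·1 + 0
gcd(7641361, 90862792) = 1.
Back-substituting:
1 = 22 − 7·3
1 = −7·861 + 274·22
1 = 274·3466 − 1103·861
1 = −1103·136035 + 43291·3466
1 = 43291·139501 − 44394·136035
1 = −44394·833540 + 265261·139501
1 = 265261·6807821 − 2166482·833540
1 = −2166482·7641361 + 2431743·6807821
1 = 2431743·90862792 − 28915655·7641361
So 1 = (2431743)·90862792 + (-28915655)·7641361.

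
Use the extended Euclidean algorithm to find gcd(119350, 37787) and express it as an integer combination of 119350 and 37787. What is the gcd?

Euclidean algorithm:
119350 = 3·37787 + 5989
37787 = 6·5989 + 1853
5989 = 3·1853 + 430
1853 = 4·430 + 133
430 = 3·133 + 31
133 = 4·31 + 9
31 = 3·9 + 4
9 = 2·4 + 1
4 = 4·1 + 0
gcd(119350, 37787) = 1.
Express as a combination:
1 = 9 − 2·4
1 = −2·31 + 7·9
1 = 7·133 − 30·31
1 = −30·430 + 97·133
1 = 97·1853 − 418·430
1 = −418·5989 + 1351·1853
1 = 1351·37787 − 8524·5989
1 = −8524·119350 + 26923·37787
So 1 = (-8524)·119350 + (26923)·37787.

1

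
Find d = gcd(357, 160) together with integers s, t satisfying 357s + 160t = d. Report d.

Euclidean algorithm:
357 = 2×160 + 37
160 = 4×37 + 12
37 = 3×12 + 1
12 = 12×1 + 0
gcd(357, 160) = 1.
Working backward:
1 = 37 − 3·12
1 = −3·160 + 13·37
1 = 13·357 − 29·160
So 1 = (13)·357 + (-29)·160.

1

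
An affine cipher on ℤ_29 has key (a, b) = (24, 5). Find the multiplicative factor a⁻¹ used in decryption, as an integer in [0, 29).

23

gcd(29, 24) by repeated division:
29 = 1*24 + 5
24 = 4*5 + 4
5 = 1*4 + 1
4 = 4*1 + 0
Since gcd(24, 29) = 1, back-substitute to write 1 as a combination:
1 = 5 − 4
1 = −24 + 5·5
1 = 5·29 − 6·24
So 24·(-6) ≡ 1 (mod 29), and -6 ≡ 23 (mod 29).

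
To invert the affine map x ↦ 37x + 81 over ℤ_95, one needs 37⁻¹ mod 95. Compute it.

18

Run Euclid on (95, 37):
95 = 2*37 + 21
37 = 1*21 + 16
21 = 1*16 + 5
16 = 3*5 + 1
5 = 5*1 + 0
Since gcd(37, 95) = 1, back-substitute to write 1 as a combination:
1 = 16 − 3·5
1 = −3·21 + 4·16
1 = 4·37 − 7·21
1 = −7·95 + 18·37
So 37·18 ≡ 1 (mod 95).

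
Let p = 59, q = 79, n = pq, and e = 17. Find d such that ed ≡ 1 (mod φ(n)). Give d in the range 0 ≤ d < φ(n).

φ(n) = (p−1)(q−1) = 58·78 = 4524.
Need d with 17·d ≡ 1 (mod 4524). Apply the extended Euclidean algorithm:
4524 = 266×17 + 2
17 = 8×2 + 1
2 = 2×1 + 0
Back-substitute:
1 = 17 − 8·2
1 = −8·4524 + 2129·17
So 17·2129 ≡ 1 (mod 4524), hence d = 2129.

2129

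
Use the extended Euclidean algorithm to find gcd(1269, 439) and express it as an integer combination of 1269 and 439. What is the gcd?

Apply Euclid's algorithm to 1269 and 439:
1269 = 2·439 + 391
439 = 1·391 + 48
391 = 8·48 + 7
48 = 6·7 + 6
7 = 1·6 + 1
6 = 6·1 + 0
gcd(1269, 439) = 1.
Working backward:
1 = 7 − 6
1 = −48 + 7·7
1 = 7·391 − 57·48
1 = −57·439 + 64·391
1 = 64·1269 − 185·439
So 1 = (64)·1269 + (-185)·439.

1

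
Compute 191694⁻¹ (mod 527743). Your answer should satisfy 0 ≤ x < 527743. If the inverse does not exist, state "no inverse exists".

455737

Run Euclid on (527743, 191694):
527743 = 2×191694 + 144355
191694 = 1×144355 + 47339
144355 = 3×47339 + 2338
47339 = 20×2338 + 579
2338 = 4×579 + 22
579 = 26×22 + 7
22 = 3×7 + 1
7 = 7×1 + 0
gcd = 1, so the inverse exists. Back-substitute:
1 = 22 − 3·7
1 = −3·579 + 79·22
1 = 79·2338 − 319·579
1 = −319·47339 + 6459·2338
1 = 6459·144355 − 19696·47339
1 = −19696·191694 + 26155·144355
1 = 26155·527743 − 72006·191694
Thus 191694·(-72006) ≡ 1 (mod 527743); reducing, -72006 mod 527743 = 455737.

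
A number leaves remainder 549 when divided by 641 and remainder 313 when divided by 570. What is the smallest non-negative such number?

240283

Write x = 549 + 641·k. Then 641·k ≡ 313 − 549 ≡ 334 (mod 570).
Need 641⁻¹ mod 570. Extended Euclid on (570, 71):
570 = 8×71 + 2
71 = 35×2 + 1
2 = 2×1 + 0
Back-substitute:
1 = 71 − 35·2
1 = −35·570 + 281·71
641⁻¹ ≡ 281 (mod 570), so k ≡ 281·334 ≡ 374 (mod 570).
x = 549 + 641·374 = 240283.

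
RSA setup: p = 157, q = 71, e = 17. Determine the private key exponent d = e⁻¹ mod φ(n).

8993

φ(n) = (p−1)(q−1) = 156·70 = 10920.
Need d with 17·d ≡ 1 (mod 10920). Apply the extended Euclidean algorithm:
10920 = 642×17 + 6
17 = 2×6 + 5
6 = 1×5 + 1
5 = 5×1 + 0
Back-substitute:
1 = 6 − 5
1 = −17 + 3·6
1 = 3·10920 − 1927·17
So 17·(-1927) ≡ 1 (mod 10920), hence d ≡ -1927 ≡ 8993 (mod 10920).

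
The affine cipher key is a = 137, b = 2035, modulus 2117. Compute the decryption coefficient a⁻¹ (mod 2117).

gcd(2117, 137) by repeated division:
2117 = 15×137 + 62
137 = 2×62 + 13
62 = 4×13 + 10
13 = 1×10 + 3
10 = 3×3 + 1
3 = 3×1 + 0
gcd = 1, so the inverse exists. Back-substitute:
1 = 10 − 3·3
1 = −3·13 + 4·10
1 = 4·62 − 19·13
1 = −19·137 + 42·62
1 = 42·2117 − 649·137
Hence 137⁻¹ ≡ -649 ≡ 1468 (mod 2117).

1468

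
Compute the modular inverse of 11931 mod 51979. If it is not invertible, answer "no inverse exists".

Extended Euclidean algorithm:
51979 = 4×11931 + 4255
11931 = 2×4255 + 3421
4255 = 1×3421 + 834
3421 = 4×834 + 85
834 = 9×85 + 69
85 = 1×69 + 16
69 = 4×16 + 5
16 = 3×5 + 1
5 = 5×1 + 0
Since gcd(11931, 51979) = 1, back-substitute to write 1 as a combination:
1 = 16 − 3·5
1 = −3·69 + 13·16
1 = 13·85 − 16·69
1 = −16·834 + 157·85
1 = 157·3421 − 644·834
1 = −644·4255 + 801·3421
1 = 801·11931 − 2246·4255
1 = −2246·51979 + 9785·11931
So 11931·9785 ≡ 1 (mod 51979).

9785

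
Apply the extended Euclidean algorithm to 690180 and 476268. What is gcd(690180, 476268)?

Euclidean algorithm:
690180 = 1×476268 + 213912
476268 = 2×213912 + 48444
213912 = 4×48444 + 20136
48444 = 2×20136 + 8172
20136 = 2×8172 + 3792
8172 = 2×3792 + 588
3792 = 6×588 + 264
588 = 2×264 + 60
264 = 4×60 + 24
60 = 2×24 + 12
24 = 2×12 + 0
gcd(690180, 476268) = 12.
Back-substituting:
12 = 60 − 2·24
12 = −2·264 + 9·60
12 = 9·588 − 20·264
12 = −20·3792 + 129·588
12 = 129·8172 − 278·3792
12 = −278·20136 + 685·8172
12 = 685·48444 − 1648·20136
12 = −1648·213912 + 7277·48444
12 = 7277·476268 − 16202·213912
12 = −16202·690180 + 23479·476268
So 12 = (-16202)·690180 + (23479)·476268.

12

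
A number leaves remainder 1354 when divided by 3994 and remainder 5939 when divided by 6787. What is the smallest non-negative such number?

Write x = 1354 + 3994·k. Then 3994·k ≡ 5939 − 1354 ≡ 4585 (mod 6787).
Need 3994⁻¹ mod 6787. Extended Euclid on (6787, 3994):
6787 = 1*3994 + 2793
3994 = 1*2793 + 1201
2793 = 2*1201 + 391
1201 = 3*391 + 28
391 = 13*28 + 27
28 = 1*27 + 1
27 = 27*1 + 0
Back-substitute:
1 = 28 − 27
1 = −391 + 14·28
1 = 14·1201 − 43·391
1 = −43·2793 + 100·1201
1 = 100·3994 − 143·2793
1 = −143·6787 + 243·3994
3994⁻¹ ≡ 243 (mod 6787), so k ≡ 243·4585 ≡ 1087 (mod 6787).
x = 1354 + 3994·1087 = 4342832.

4342832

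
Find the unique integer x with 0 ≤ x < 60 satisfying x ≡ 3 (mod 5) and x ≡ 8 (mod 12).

Write x = 3 + 5·k. Then 5·k ≡ 8 − 3 ≡ 5 (mod 12).
Need 5⁻¹ mod 12. Extended Euclid on (12, 5):
12 = 2*5 + 2
5 = 2*2 + 1
2 = 2*1 + 0
Back-substitute:
1 = 5 − 2·2
1 = −2·12 + 5·5
5⁻¹ ≡ 5 (mod 12), so k ≡ 5·5 ≡ 1 (mod 12).
x = 3 + 5·1 = 8.

8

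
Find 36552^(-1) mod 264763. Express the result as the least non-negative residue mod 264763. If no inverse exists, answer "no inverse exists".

216297

gcd(264763, 36552) by repeated division:
264763 = 7·36552 + 8899
36552 = 4·8899 + 956
8899 = 9·956 + 295
956 = 3·295 + 71
295 = 4·71 + 11
71 = 6·11 + 5
11 = 2·5 + 1
5 = 5·1 + 0
Since gcd(36552, 264763) = 1, back-substitute to write 1 as a combination:
1 = 11 − 2·5
1 = −2·71 + 13·11
1 = 13·295 − 54·71
1 = −54·956 + 175·295
1 = 175·8899 − 1629·956
1 = −1629·36552 + 6691·8899
1 = 6691·264763 − 48466·36552
Thus 36552·(-48466) ≡ 1 (mod 264763); reducing, -48466 mod 264763 = 216297.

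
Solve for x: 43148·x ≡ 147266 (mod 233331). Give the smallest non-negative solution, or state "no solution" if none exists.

First find gcd(43148, 233331):
233331 = 5*43148 + 17591
43148 = 2*17591 + 7966
17591 = 2*7966 + 1659
7966 = 4*1659 + 1330
1659 = 1*1330 + 329
1330 = 4*329 + 14
329 = 23*14 + 7
14 = 2*7 + 0
gcd = 7 and 7 | 147266, so solutions exist. Divide through by 7: 6164x ≡ 21038 (mod 33333).
Now find 6164⁻¹ mod 33333:
33333 = 5*6164 + 2513
6164 = 2*2513 + 1138
2513 = 2*1138 + 237
1138 = 4*237 + 190
237 = 1*190 + 47
190 = 4*47 + 2
47 = 23*2 + 1
2 = 2*1 + 0
Back-substitute:
1 = 47 − 23·2
1 = −23·190 + 93·47
1 = 93·237 − 116·190
1 = −116·1138 + 557·237
1 = 557·2513 − 1230·1138
1 = −1230·6164 + 3017·2513
1 = 3017·33333 − 16315·6164
So 6164·(-16315) ≡ 1 (mod 33333), i.e. 6164⁻¹ ≡ 17018.
Then x ≡ 17018·21038 ≡ 28264 (mod 33333); the smallest non-negative solution is x = 28264.

28264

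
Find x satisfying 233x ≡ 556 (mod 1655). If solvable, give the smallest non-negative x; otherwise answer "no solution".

1217

First find gcd(233, 1655):
1655 = 7·233 + 24
233 = 9·24 + 17
24 = 1·17 + 7
17 = 2·7 + 3
7 = 2·3 + 1
3 = 3·1 + 0
gcd = 1, so a unique solution mod 1655 exists.
Back-substitute for the Bézout coefficients:
1 = 7 − 2·3
1 = −2·17 + 5·7
1 = 5·24 − 7·17
1 = −7·233 + 68·24
1 = 68·1655 − 483·233
So 233·(-483) ≡ 1 (mod 1655), giving 233⁻¹ ≡ 1172.
x ≡ 233⁻¹·556 ≡ 1172·556 ≡ 1217 (mod 1655).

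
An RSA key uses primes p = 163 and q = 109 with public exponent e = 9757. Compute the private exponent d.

14869

φ(n) = (p−1)(q−1) = 162·108 = 17496.
Need d with 9757·d ≡ 1 (mod 17496). Apply the extended Euclidean algorithm:
17496 = 1·9757 + 7739
9757 = 1·7739 + 2018
7739 = 3·2018 + 1685
2018 = 1·1685 + 333
1685 = 5·333 + 20
333 = 16·20 + 13
20 = 1·13 + 7
13 = 1·7 + 6
7 = 1·6 + 1
6 = 6·1 + 0
Back-substitute:
1 = 7 − 6
1 = −13 + 2·7
1 = 2·20 − 3·13
1 = −3·333 + 50·20
1 = 50·1685 − 253·333
1 = −253·2018 + 303·1685
1 = 303·7739 − 1162·2018
1 = −1162·9757 + 1465·7739
1 = 1465·17496 − 2627·9757
So 9757·(-2627) ≡ 1 (mod 17496), hence d ≡ -2627 ≡ 14869 (mod 17496).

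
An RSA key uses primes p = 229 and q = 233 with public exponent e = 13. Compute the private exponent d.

φ(n) = (p−1)(q−1) = 228·232 = 52896.
Need d with 13·d ≡ 1 (mod 52896). Apply the extended Euclidean algorithm:
52896 = 4068·13 + 12
13 = 1·12 + 1
12 = 12·1 + 0
Back-substitute:
1 = 13 − 12
1 = −52896 + 4069·13
So 13·4069 ≡ 1 (mod 52896), hence d = 4069.

4069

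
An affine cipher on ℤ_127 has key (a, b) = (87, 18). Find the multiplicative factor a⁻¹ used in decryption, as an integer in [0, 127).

Run Euclid on (127, 87):
127 = 1·87 + 40
87 = 2·40 + 7
40 = 5·7 + 5
7 = 1·5 + 2
5 = 2·2 + 1
2 = 2·1 + 0
Since gcd(87, 127) = 1, back-substitute to write 1 as a combination:
1 = 5 − 2·2
1 = −2·7 + 3·5
1 = 3·40 − 17·7
1 = −17·87 + 37·40
1 = 37·127 − 54·87
Thus 87·(-54) ≡ 1 (mod 127); reducing, -54 mod 127 = 73.

73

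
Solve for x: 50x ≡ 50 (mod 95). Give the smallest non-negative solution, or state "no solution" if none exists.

First find gcd(50, 95):
95 = 1·50 + 45
50 = 1·45 + 5
45 = 9·5 + 0
gcd = 5 and 5 | 50, so solutions exist. Divide through by 5: 10x ≡ 10 (mod 19).
Now find 10⁻¹ mod 19:
19 = 1*10 + 9
10 = 1*9 + 1
9 = 9*1 + 0
Back-substitute:
1 = 10 − 9
1 = −19 + 2·10
So 10⁻¹ ≡ 2 (mod 19).
Then x ≡ 2·10 ≡ 1 (mod 19); the smallest non-negative solution is x = 1.

1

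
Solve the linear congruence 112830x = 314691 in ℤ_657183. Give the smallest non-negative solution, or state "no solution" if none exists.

101775

First find gcd(112830, 657183):
657183 = 5*112830 + 93033
112830 = 1*93033 + 19797
93033 = 4*19797 + 13845
19797 = 1*13845 + 5952
13845 = 2*5952 + 1941
5952 = 3*1941 + 129
1941 = 15*129 + 6
129 = 21*6 + 3
6 = 2*3 + 0
gcd = 3 and 3 | 314691, so solutions exist. Divide through by 3: 37610x ≡ 104897 (mod 219061).
Now find 37610⁻¹ mod 219061:
219061 = 5*37610 + 31011
37610 = 1*31011 + 6599
31011 = 4*6599 + 4615
6599 = 1*4615 + 1984
4615 = 2*1984 + 647
1984 = 3*647 + 43
647 = 15*43 + 2
43 = 21*2 + 1
2 = 2*1 + 0
Back-substitute:
1 = 43 − 21·2
1 = −21·647 + 316·43
1 = 316·1984 − 969·647
1 = −969·4615 + 2254·1984
1 = 2254·6599 − 3223·4615
1 = −3223·31011 + 15146·6599
1 = 15146·37610 − 18369·31011
1 = −18369·219061 + 106991·37610
So 37610⁻¹ ≡ 106991 (mod 219061).
Then x ≡ 106991·104897 ≡ 101775 (mod 219061); the smallest non-negative solution is x = 101775.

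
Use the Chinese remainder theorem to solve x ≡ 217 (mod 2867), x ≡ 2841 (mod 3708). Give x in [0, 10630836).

3796125

Write x = 217 + 2867·k. Then 2867·k ≡ 2841 − 217 ≡ 2624 (mod 3708).
Need 2867⁻¹ mod 3708. Extended Euclid on (3708, 2867):
3708 = 1·2867 + 841
2867 = 3·841 + 344
841 = 2·344 + 153
344 = 2·153 + 38
153 = 4·38 + 1
38 = 38·1 + 0
Back-substitute:
1 = 153 − 4·38
1 = −4·344 + 9·153
1 = 9·841 − 22·344
1 = −22·2867 + 75·841
1 = 75·3708 − 97·2867
2867⁻¹ ≡ 3611 (mod 3708), so k ≡ 3611·2624 ≡ 1324 (mod 3708).
x = 217 + 2867·1324 = 3796125.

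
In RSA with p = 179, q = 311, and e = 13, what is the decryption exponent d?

33957

φ(n) = (p−1)(q−1) = 178·310 = 55180.
Need d with 13·d ≡ 1 (mod 55180). Apply the extended Euclidean algorithm:
55180 = 4244·13 + 8
13 = 1·8 + 5
8 = 1·5 + 3
5 = 1·3 + 2
3 = 1·2 + 1
2 = 2·1 + 0
Back-substitute:
1 = 3 − 2
1 = −5 + 2·3
1 = 2·8 − 3·5
1 = −3·13 + 5·8
1 = 5·55180 − 21223·13
So 13·(-21223) ≡ 1 (mod 55180), hence d ≡ -21223 ≡ 33957 (mod 55180).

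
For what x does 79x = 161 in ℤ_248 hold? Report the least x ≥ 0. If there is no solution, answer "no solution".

First find gcd(79, 248):
248 = 3×79 + 11
79 = 7×11 + 2
11 = 5×2 + 1
2 = 2×1 + 0
gcd = 1, so a unique solution mod 248 exists.
Back-substitute for the Bézout coefficients:
1 = 11 − 5·2
1 = −5·79 + 36·11
1 = 36·248 − 113·79
So 79·(-113) ≡ 1 (mod 248), giving 79⁻¹ ≡ 135.
x ≡ 79⁻¹·161 ≡ 135·161 ≡ 159 (mod 248).

159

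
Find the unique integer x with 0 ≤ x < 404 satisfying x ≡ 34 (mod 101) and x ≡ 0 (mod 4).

Write x = 34 + 101·k. Then 101·k ≡ 0 − 34 ≡ 2 (mod 4).
Need 101⁻¹ mod 4. Extended Euclid on (4, 1):
4 = 4×1 + 0
101⁻¹ ≡ 1 (mod 4), so k ≡ 1·2 ≡ 2 (mod 4).
x = 34 + 101·2 = 236.

236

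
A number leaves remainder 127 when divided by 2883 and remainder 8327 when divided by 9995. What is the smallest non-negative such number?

Write x = 127 + 2883·k. Then 2883·k ≡ 8327 − 127 ≡ 8200 (mod 9995).
Need 2883⁻¹ mod 9995. Extended Euclid on (9995, 2883):
9995 = 3×2883 + 1346
2883 = 2×1346 + 191
1346 = 7×191 + 9
191 = 21×9 + 2
9 = 4×2 + 1
2 = 2×1 + 0
Back-substitute:
1 = 9 − 4·2
1 = −4·191 + 85·9
1 = 85·1346 − 599·191
1 = −599·2883 + 1283·1346
1 = 1283·9995 − 4448·2883
2883⁻¹ ≡ 5547 (mod 9995), so k ≡ 5547·8200 ≡ 8150 (mod 9995).
x = 127 + 2883·8150 = 23496577.

23496577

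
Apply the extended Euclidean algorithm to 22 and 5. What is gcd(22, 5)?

1

Repeated division:
22 = 4·5 + 2
5 = 2·2 + 1
2 = 2·1 + 0
gcd(22, 5) = 1.
Back-substituting:
1 = 5 − 2·2
1 = −2·22 + 9·5
So 1 = (-2)·22 + (9)·5.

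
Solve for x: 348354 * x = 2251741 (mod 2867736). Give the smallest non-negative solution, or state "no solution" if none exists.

gcd(348354, 2867736):
2867736 = 8×348354 + 80904
348354 = 4×80904 + 24738
80904 = 3×24738 + 6690
24738 = 3×6690 + 4668
6690 = 1×4668 + 2022
4668 = 2×2022 + 624
2022 = 3×624 + 150
624 = 4×150 + 24
150 = 6×24 + 6
24 = 4×6 + 0
gcd = 6, but 6 ∤ 2251741, so the congruence has no solution.

no solution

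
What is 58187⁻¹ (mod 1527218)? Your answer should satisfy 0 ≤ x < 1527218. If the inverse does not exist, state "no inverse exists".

Extended Euclidean algorithm:
1527218 = 26×58187 + 14356
58187 = 4×14356 + 763
14356 = 18×763 + 622
763 = 1×622 + 141
622 = 4×141 + 58
141 = 2×58 + 25
58 = 2×25 + 8
25 = 3×8 + 1
8 = 8×1 + 0
gcd = 1, so the inverse exists. Back-substitute:
1 = 25 − 3·8
1 = −3·58 + 7·25
1 = 7·141 − 17·58
1 = −17·622 + 75·141
1 = 75·763 − 92·622
1 = −92·14356 + 1731·763
1 = 1731·58187 − 7016·14356
1 = −7016·1527218 + 184147·58187
So 58187·184147 ≡ 1 (mod 1527218).

184147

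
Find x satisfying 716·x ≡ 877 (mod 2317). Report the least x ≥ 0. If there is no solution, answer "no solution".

1849

First find gcd(716, 2317):
2317 = 3·716 + 169
716 = 4·169 + 40
169 = 4·40 + 9
40 = 4·9 + 4
9 = 2·4 + 1
4 = 4·1 + 0
gcd = 1, so a unique solution mod 2317 exists.
Back-substitute for the Bézout coefficients:
1 = 9 − 2·4
1 = −2·40 + 9·9
1 = 9·169 − 38·40
1 = −38·716 + 161·169
1 = 161·2317 − 521·716
So 716·(-521) ≡ 1 (mod 2317), giving 716⁻¹ ≡ 1796.
x ≡ 716⁻¹·877 ≡ 1796·877 ≡ 1849 (mod 2317).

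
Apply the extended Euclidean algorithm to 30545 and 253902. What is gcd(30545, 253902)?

Repeated division:
253902 = 8*30545 + 9542
30545 = 3*9542 + 1919
9542 = 4*1919 + 1866
1919 = 1*1866 + 53
1866 = 35*53 + 11
53 = 4*11 + 9
11 = 1*9 + 2
9 = 4*2 + 1
2 = 2*1 + 0
gcd(30545, 253902) = 1.
Working backward:
1 = 9 − 4·2
1 = −4·11 + 5·9
1 = 5·53 − 24·11
1 = −24·1866 + 845·53
1 = 845·1919 − 869·1866
1 = −869·9542 + 4321·1919
1 = 4321·30545 − 13832·9542
1 = −13832·253902 + 114977·30545
So 1 = (-13832)·253902 + (114977)·30545.

1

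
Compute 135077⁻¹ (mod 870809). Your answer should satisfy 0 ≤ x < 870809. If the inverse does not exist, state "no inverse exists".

Extended Euclidean algorithm:
870809 = 6·135077 + 60347
135077 = 2·60347 + 14383
60347 = 4·14383 + 2815
14383 = 5·2815 + 308
2815 = 9·308 + 43
308 = 7·43 + 7
43 = 6·7 + 1
7 = 7·1 + 0
gcd = 1, so the inverse exists. Back-substitute:
1 = 43 − 6·7
1 = −6·308 + 43·43
1 = 43·2815 − 393·308
1 = −393·14383 + 2008·2815
1 = 2008·60347 − 8425·14383
1 = −8425·135077 + 18858·60347
1 = 18858·870809 − 121573·135077
Hence 135077⁻¹ ≡ -121573 ≡ 749236 (mod 870809).

749236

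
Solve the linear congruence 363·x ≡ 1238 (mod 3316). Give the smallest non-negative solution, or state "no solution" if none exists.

First find gcd(363, 3316):
3316 = 9×363 + 49
363 = 7×49 + 20
49 = 2×20 + 9
20 = 2×9 + 2
9 = 4×2 + 1
2 = 2×1 + 0
gcd = 1, so a unique solution mod 3316 exists.
Back-substitute for the Bézout coefficients:
1 = 9 − 4·2
1 = −4·20 + 9·9
1 = 9·49 − 22·20
1 = −22·363 + 163·49
1 = 163·3316 − 1489·363
So 363·(-1489) ≡ 1 (mod 3316), giving 363⁻¹ ≡ 1827.
x ≡ 363⁻¹·1238 ≡ 1827·1238 ≡ 314 (mod 3316).

314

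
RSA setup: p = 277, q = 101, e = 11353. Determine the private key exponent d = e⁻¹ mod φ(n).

19417

φ(n) = (p−1)(q−1) = 276·100 = 27600.
Need d with 11353·d ≡ 1 (mod 27600). Apply the extended Euclidean algorithm:
27600 = 2·11353 + 4894
11353 = 2·4894 + 1565
4894 = 3·1565 + 199
1565 = 7·199 + 172
199 = 1·172 + 27
172 = 6·27 + 10
27 = 2·10 + 7
10 = 1·7 + 3
7 = 2·3 + 1
3 = 3·1 + 0
Back-substitute:
1 = 7 − 2·3
1 = −2·10 + 3·7
1 = 3·27 − 8·10
1 = −8·172 + 51·27
1 = 51·199 − 59·172
1 = −59·1565 + 464·199
1 = 464·4894 − 1451·1565
1 = −1451·11353 + 3366·4894
1 = 3366·27600 − 8183·11353
So 11353·(-8183) ≡ 1 (mod 27600), hence d ≡ -8183 ≡ 19417 (mod 27600).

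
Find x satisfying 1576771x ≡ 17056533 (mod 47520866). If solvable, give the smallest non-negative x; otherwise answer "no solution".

First find gcd(1576771, 47520866):
47520866 = 30·1576771 + 217736
1576771 = 7·217736 + 52619
217736 = 4·52619 + 7260
52619 = 7·7260 + 1799
7260 = 4·1799 + 64
1799 = 28·64 + 7
64 = 9·7 + 1
7 = 7·1 + 0
gcd = 1, so a unique solution mod 47520866 exists.
Back-substitute for the Bézout coefficients:
1 = 64 − 9·7
1 = −9·1799 + 253·64
1 = 253·7260 − 1021·1799
1 = −1021·52619 + 7400·7260
1 = 7400·217736 − 30621·52619
1 = −30621·1576771 + 221747·217736
1 = 221747·47520866 − 6683031·1576771
So 1576771·(-6683031) ≡ 1 (mod 47520866), giving 1576771⁻¹ ≡ 40837835.
x ≡ 1576771⁻¹·17056533 ≡ 40837835·17056533 ≡ 7941729 (mod 47520866).

7941729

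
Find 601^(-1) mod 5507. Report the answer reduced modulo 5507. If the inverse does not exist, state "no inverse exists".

Apply the Euclidean algorithm to 5507 and 601:
5507 = 9*601 + 98
601 = 6*98 + 13
98 = 7*13 + 7
13 = 1*7 + 6
7 = 1*6 + 1
6 = 6*1 + 0
gcd = 1, so the inverse exists. Back-substitute:
1 = 7 − 6
1 = −13 + 2·7
1 = 2·98 − 15·13
1 = −15·601 + 92·98
1 = 92·5507 − 843·601
Hence 601⁻¹ ≡ -843 ≡ 4664 (mod 5507).

4664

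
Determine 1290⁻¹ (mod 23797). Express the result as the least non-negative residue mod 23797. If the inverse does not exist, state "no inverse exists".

18023

Run Euclid on (23797, 1290):
23797 = 18×1290 + 577
1290 = 2×577 + 136
577 = 4×136 + 33
136 = 4×33 + 4
33 = 8×4 + 1
4 = 4×1 + 0
gcd = 1, so the inverse exists. Back-substitute:
1 = 33 − 8·4
1 = −8·136 + 33·33
1 = 33·577 − 140·136
1 = −140·1290 + 313·577
1 = 313·23797 − 5774·1290
Thus 1290·(-5774) ≡ 1 (mod 23797); reducing, -5774 mod 23797 = 18023.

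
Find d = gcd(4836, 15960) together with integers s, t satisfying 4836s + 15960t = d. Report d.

Euclidean algorithm:
15960 = 3*4836 + 1452
4836 = 3*1452 + 480
1452 = 3*480 + 12
480 = 40*12 + 0
gcd(4836, 15960) = 12.
Express as a combination:
12 = 1452 − 3·480
12 = −3·4836 + 10·1452
12 = 10·15960 − 33·4836
So 12 = (10)·15960 + (-33)·4836.

12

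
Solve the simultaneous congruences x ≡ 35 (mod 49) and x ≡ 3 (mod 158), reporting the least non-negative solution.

Write x = 35 + 49·k. Then 49·k ≡ 3 − 35 ≡ 126 (mod 158).
Need 49⁻¹ mod 158. Extended Euclid on (158, 49):
158 = 3×49 + 11
49 = 4×11 + 5
11 = 2×5 + 1
5 = 5×1 + 0
Back-substitute:
1 = 11 − 2·5
1 = −2·49 + 9·11
1 = 9·158 − 29·49
49⁻¹ ≡ 129 (mod 158), so k ≡ 129·126 ≡ 138 (mod 158).
x = 35 + 49·138 = 6797.

6797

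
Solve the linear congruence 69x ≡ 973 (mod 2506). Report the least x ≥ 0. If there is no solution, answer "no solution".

First find gcd(69, 2506):
2506 = 36×69 + 22
69 = 3×22 + 3
22 = 7×3 + 1
3 = 3×1 + 0
gcd = 1, so a unique solution mod 2506 exists.
Back-substitute for the Bézout coefficients:
1 = 22 − 7·3
1 = −7·69 + 22·22
1 = 22·2506 − 799·69
So 69·(-799) ≡ 1 (mod 2506), giving 69⁻¹ ≡ 1707.
x ≡ 69⁻¹·973 ≡ 1707·973 ≡ 1939 (mod 2506).

1939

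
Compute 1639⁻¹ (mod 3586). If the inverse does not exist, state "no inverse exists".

Euclidean algorithm on 3586, 1639:
3586 = 2*1639 + 308
1639 = 5*308 + 99
308 = 3*99 + 11
99 = 9*11 + 0
The gcd is 11, not 1, hence no inverse exists.

no inverse exists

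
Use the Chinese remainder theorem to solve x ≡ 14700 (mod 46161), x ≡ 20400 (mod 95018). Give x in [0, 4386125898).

Write x = 14700 + 46161·k. Then 46161·k ≡ 20400 − 14700 ≡ 5700 (mod 95018).
Need 46161⁻¹ mod 95018. Extended Euclid on (95018, 46161):
95018 = 2×46161 + 2696
46161 = 17×2696 + 329
2696 = 8×329 + 64
329 = 5×64 + 9
64 = 7×9 + 1
9 = 9×1 + 0
Back-substitute:
1 = 64 − 7·9
1 = −7·329 + 36·64
1 = 36·2696 − 295·329
1 = −295·46161 + 5051·2696
1 = 5051·95018 − 10397·46161
46161⁻¹ ≡ 84621 (mod 95018), so k ≡ 84621·5700 ≡ 28332 (mod 95018).
x = 14700 + 46161·28332 = 1307848152.

1307848152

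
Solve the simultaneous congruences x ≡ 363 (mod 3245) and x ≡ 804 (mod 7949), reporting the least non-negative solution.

Write x = 363 + 3245·k. Then 3245·k ≡ 804 − 363 ≡ 441 (mod 7949).
Need 3245⁻¹ mod 7949. Extended Euclid on (7949, 3245):
7949 = 2×3245 + 1459
3245 = 2×1459 + 327
1459 = 4×327 + 151
327 = 2×151 + 25
151 = 6×25 + 1
25 = 25×1 + 0
Back-substitute:
1 = 151 − 6·25
1 = −6·327 + 13·151
1 = 13·1459 − 58·327
1 = −58·3245 + 129·1459
1 = 129·7949 − 316·3245
3245⁻¹ ≡ 7633 (mod 7949), so k ≡ 7633·441 ≡ 3726 (mod 7949).
x = 363 + 3245·3726 = 12091233.

12091233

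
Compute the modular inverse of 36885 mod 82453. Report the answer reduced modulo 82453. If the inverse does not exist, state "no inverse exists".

Extended Euclidean algorithm:
82453 = 2·36885 + 8683
36885 = 4·8683 + 2153
8683 = 4·2153 + 71
2153 = 30·71 + 23
71 = 3·23 + 2
23 = 11·2 + 1
2 = 2·1 + 0
Since gcd(36885, 82453) = 1, back-substitute to write 1 as a combination:
1 = 23 − 11·2
1 = −11·71 + 34·23
1 = 34·2153 − 1031·71
1 = −1031·8683 + 4158·2153
1 = 4158·36885 − 17663·8683
1 = −17663·82453 + 39484·36885
So 36885·39484 ≡ 1 (mod 82453).

39484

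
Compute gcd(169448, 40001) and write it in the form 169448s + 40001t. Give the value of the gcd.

Repeated division:
169448 = 4×40001 + 9444
40001 = 4×9444 + 2225
9444 = 4×2225 + 544
2225 = 4×544 + 49
544 = 11×49 + 5
49 = 9×5 + 4
5 = 1×4 + 1
4 = 4×1 + 0
gcd(169448, 40001) = 1.
Back-substituting:
1 = 5 − 4
1 = −49 + 10·5
1 = 10·544 − 111·49
1 = −111·2225 + 454·544
1 = 454·9444 − 1927·2225
1 = −1927·40001 + 8162·9444
1 = 8162·169448 − 34575·40001
So 1 = (8162)·169448 + (-34575)·40001.

1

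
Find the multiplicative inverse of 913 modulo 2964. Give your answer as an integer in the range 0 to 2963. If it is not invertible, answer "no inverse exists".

685

Apply the Euclidean algorithm to 2964 and 913:
2964 = 3*913 + 225
913 = 4*225 + 13
225 = 17*13 + 4
13 = 3*4 + 1
4 = 4*1 + 0
The gcd is 1. Working backward:
1 = 13 − 3·4
1 = −3·225 + 52·13
1 = 52·913 − 211·225
1 = −211·2964 + 685·913
So 913·685 ≡ 1 (mod 2964).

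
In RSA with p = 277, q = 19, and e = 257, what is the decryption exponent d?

2513

φ(n) = (p−1)(q−1) = 276·18 = 4968.
Need d with 257·d ≡ 1 (mod 4968). Apply the extended Euclidean algorithm:
4968 = 19·257 + 85
257 = 3·85 + 2
85 = 42·2 + 1
2 = 2·1 + 0
Back-substitute:
1 = 85 − 42·2
1 = −42·257 + 127·85
1 = 127·4968 − 2455·257
So 257·(-2455) ≡ 1 (mod 4968), hence d ≡ -2455 ≡ 2513 (mod 4968).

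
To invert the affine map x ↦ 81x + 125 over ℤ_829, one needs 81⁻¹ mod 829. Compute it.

174

Extended Euclidean algorithm:
829 = 10×81 + 19
81 = 4×19 + 5
19 = 3×5 + 4
5 = 1×4 + 1
4 = 4×1 + 0
Since gcd(81, 829) = 1, back-substitute to write 1 as a combination:
1 = 5 − 4
1 = −19 + 4·5
1 = 4·81 − 17·19
1 = −17·829 + 174·81
So 81·174 ≡ 1 (mod 829).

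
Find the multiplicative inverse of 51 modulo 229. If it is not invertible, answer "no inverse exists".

gcd(229, 51) by repeated division:
229 = 4·51 + 25
51 = 2·25 + 1
25 = 25·1 + 0
The gcd is 1. Working backward:
1 = 51 − 2·25
1 = −2·229 + 9·51
So 51·9 ≡ 1 (mod 229).

9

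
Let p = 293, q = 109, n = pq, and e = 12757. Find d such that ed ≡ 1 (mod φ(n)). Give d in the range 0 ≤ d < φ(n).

9421

φ(n) = (p−1)(q−1) = 292·108 = 31536.
Need d with 12757·d ≡ 1 (mod 31536). Apply the extended Euclidean algorithm:
31536 = 2·12757 + 6022
12757 = 2·6022 + 713
6022 = 8·713 + 318
713 = 2·318 + 77
318 = 4·77 + 10
77 = 7·10 + 7
10 = 1·7 + 3
7 = 2·3 + 1
3 = 3·1 + 0
Back-substitute:
1 = 7 − 2·3
1 = −2·10 + 3·7
1 = 3·77 − 23·10
1 = −23·318 + 95·77
1 = 95·713 − 213·318
1 = −213·6022 + 1799·713
1 = 1799·12757 − 3811·6022
1 = −3811·31536 + 9421·12757
So 12757·9421 ≡ 1 (mod 31536), hence d = 9421.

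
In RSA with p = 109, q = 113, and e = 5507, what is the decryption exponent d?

10475

φ(n) = (p−1)(q−1) = 108·112 = 12096.
Need d with 5507·d ≡ 1 (mod 12096). Apply the extended Euclidean algorithm:
12096 = 2·5507 + 1082
5507 = 5·1082 + 97
1082 = 11·97 + 15
97 = 6·15 + 7
15 = 2·7 + 1
7 = 7·1 + 0
Back-substitute:
1 = 15 − 2·7
1 = −2·97 + 13·15
1 = 13·1082 − 145·97
1 = −145·5507 + 738·1082
1 = 738·12096 − 1621·5507
So 5507·(-1621) ≡ 1 (mod 12096), hence d ≡ -1621 ≡ 10475 (mod 12096).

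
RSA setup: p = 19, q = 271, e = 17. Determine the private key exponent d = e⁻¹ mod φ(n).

2573

φ(n) = (p−1)(q−1) = 18·270 = 4860.
Need d with 17·d ≡ 1 (mod 4860). Apply the extended Euclidean algorithm:
4860 = 285·17 + 15
17 = 1·15 + 2
15 = 7·2 + 1
2 = 2·1 + 0
Back-substitute:
1 = 15 − 7·2
1 = −7·17 + 8·15
1 = 8·4860 − 2287·17
So 17·(-2287) ≡ 1 (mod 4860), hence d ≡ -2287 ≡ 2573 (mod 4860).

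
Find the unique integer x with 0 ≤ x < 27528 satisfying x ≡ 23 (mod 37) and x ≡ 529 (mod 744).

Write x = 23 + 37·k. Then 37·k ≡ 529 − 23 ≡ 506 (mod 744).
Need 37⁻¹ mod 744. Extended Euclid on (744, 37):
744 = 20×37 + 4
37 = 9×4 + 1
4 = 4×1 + 0
Back-substitute:
1 = 37 − 9·4
1 = −9·744 + 181·37
37⁻¹ ≡ 181 (mod 744), so k ≡ 181·506 ≡ 74 (mod 744).
x = 23 + 37·74 = 2761.

2761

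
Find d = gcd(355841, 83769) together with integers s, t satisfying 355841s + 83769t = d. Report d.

Euclidean algorithm:
355841 = 4·83769 + 20765
83769 = 4·20765 + 709
20765 = 29·709 + 204
709 = 3·204 + 97
204 = 2·97 + 10
97 = 9·10 + 7
10 = 1·7 + 3
7 = 2·3 + 1
3 = 3·1 + 0
gcd(355841, 83769) = 1.
Working backward:
1 = 7 − 2·3
1 = −2·10 + 3·7
1 = 3·97 − 29·10
1 = −29·204 + 61·97
1 = 61·709 − 212·204
1 = −212·20765 + 6209·709
1 = 6209·83769 − 25048·20765
1 = −25048·355841 + 106401·83769
So 1 = (-25048)·355841 + (106401)·83769.

1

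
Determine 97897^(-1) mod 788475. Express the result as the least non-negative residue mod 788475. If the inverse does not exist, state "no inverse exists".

Run Euclid on (788475, 97897):
788475 = 8·97897 + 5299
97897 = 18·5299 + 2515
5299 = 2·2515 + 269
2515 = 9·269 + 94
269 = 2·94 + 81
94 = 1·81 + 13
81 = 6·13 + 3
13 = 4·3 + 1
3 = 3·1 + 0
Since gcd(97897, 788475) = 1, back-substitute to write 1 as a combination:
1 = 13 − 4·3
1 = −4·81 + 25·13
1 = 25·94 − 29·81
1 = −29·269 + 83·94
1 = 83·2515 − 776·269
1 = −776·5299 + 1635·2515
1 = 1635·97897 − 30206·5299
1 = −30206·788475 + 243283·97897
So 97897·243283 ≡ 1 (mod 788475).

243283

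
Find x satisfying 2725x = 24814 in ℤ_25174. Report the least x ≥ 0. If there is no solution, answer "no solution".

17460

First find gcd(2725, 25174):
25174 = 9·2725 + 649
2725 = 4·649 + 129
649 = 5·129 + 4
129 = 32·4 + 1
4 = 4·1 + 0
gcd = 1, so a unique solution mod 25174 exists.
Back-substitute for the Bézout coefficients:
1 = 129 − 32·4
1 = −32·649 + 161·129
1 = 161·2725 − 676·649
1 = −676·25174 + 6245·2725
So 2725·(6245) ≡ 1 (mod 25174), giving 2725⁻¹ ≡ 6245.
x ≡ 2725⁻¹·24814 ≡ 6245·24814 ≡ 17460 (mod 25174).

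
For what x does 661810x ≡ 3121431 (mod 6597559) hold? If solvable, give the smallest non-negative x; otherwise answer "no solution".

First find gcd(661810, 6597559):
6597559 = 9·661810 + 641269
661810 = 1·641269 + 20541
641269 = 31·20541 + 4498
20541 = 4·4498 + 2549
4498 = 1·2549 + 1949
2549 = 1·1949 + 600
1949 = 3·600 + 149
600 = 4·149 + 4
149 = 37·4 + 1
4 = 4·1 + 0
gcd = 1, so a unique solution mod 6597559 exists.
Back-substitute for the Bézout coefficients:
1 = 149 − 37·4
1 = −37·600 + 149·149
1 = 149·1949 − 484·600
1 = −484·2549 + 633·1949
1 = 633·4498 − 1117·2549
1 = −1117·20541 + 5101·4498
1 = 5101·641269 − 159248·20541
1 = −159248·661810 + 164349·641269
1 = 164349·6597559 − 1638389·661810
So 661810·(-1638389) ≡ 1 (mod 6597559), giving 661810⁻¹ ≡ 4959170.
x ≡ 661810⁻¹·3121431 ≡ 4959170·3121431 ≡ 6034427 (mod 6597559).

6034427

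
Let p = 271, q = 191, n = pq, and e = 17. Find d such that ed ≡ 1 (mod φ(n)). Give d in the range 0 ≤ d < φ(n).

9053

φ(n) = (p−1)(q−1) = 270·190 = 51300.
Need d with 17·d ≡ 1 (mod 51300). Apply the extended Euclidean algorithm:
51300 = 3017×17 + 11
17 = 1×11 + 6
11 = 1×6 + 5
6 = 1×5 + 1
5 = 5×1 + 0
Back-substitute:
1 = 6 − 5
1 = −11 + 2·6
1 = 2·17 − 3·11
1 = −3·51300 + 9053·17
So 17·9053 ≡ 1 (mod 51300), hence d = 9053.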